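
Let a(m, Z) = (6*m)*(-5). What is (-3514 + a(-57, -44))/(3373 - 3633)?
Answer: 451/65 ≈ 6.9385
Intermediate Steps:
a(m, Z) = -30*m
(-3514 + a(-57, -44))/(3373 - 3633) = (-3514 - 30*(-57))/(3373 - 3633) = (-3514 + 1710)/(-260) = -1804*(-1/260) = 451/65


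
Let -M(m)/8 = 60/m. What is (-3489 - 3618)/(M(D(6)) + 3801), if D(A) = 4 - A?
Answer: -2369/1347 ≈ -1.7587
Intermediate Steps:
M(m) = -480/m
(-3489 - 3618)/(M(D(6)) + 3801) = (-3489 - 3618)/(-480/(4 - 1*6) + 3801) = -7107/(-480/(4 - 6) + 3801) = -7107/(-480/(-2) + 3801) = -7107/(-480*(-½) + 3801) = -7107/(240 + 3801) = -7107/4041 = -7107*1/4041 = -2369/1347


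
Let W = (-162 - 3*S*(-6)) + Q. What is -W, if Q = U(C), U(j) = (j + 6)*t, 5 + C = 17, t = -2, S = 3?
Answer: 144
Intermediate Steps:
C = 12 (C = -5 + 17 = 12)
U(j) = -12 - 2*j (U(j) = (j + 6)*(-2) = (6 + j)*(-2) = -12 - 2*j)
Q = -36 (Q = -12 - 2*12 = -12 - 24 = -36)
W = -144 (W = (-162 - 3*3*(-6)) - 36 = (-162 - 9*(-6)) - 36 = (-162 + 54) - 36 = -108 - 36 = -144)
-W = -1*(-144) = 144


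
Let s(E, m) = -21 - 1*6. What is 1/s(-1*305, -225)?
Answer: -1/27 ≈ -0.037037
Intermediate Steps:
s(E, m) = -27 (s(E, m) = -21 - 6 = -27)
1/s(-1*305, -225) = 1/(-27) = -1/27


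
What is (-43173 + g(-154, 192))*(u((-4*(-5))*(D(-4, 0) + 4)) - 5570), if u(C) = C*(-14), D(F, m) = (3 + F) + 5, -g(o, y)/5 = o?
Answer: 331167430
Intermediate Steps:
g(o, y) = -5*o
D(F, m) = 8 + F
u(C) = -14*C
(-43173 + g(-154, 192))*(u((-4*(-5))*(D(-4, 0) + 4)) - 5570) = (-43173 - 5*(-154))*(-14*(-4*(-5))*((8 - 4) + 4) - 5570) = (-43173 + 770)*(-280*(4 + 4) - 5570) = -42403*(-280*8 - 5570) = -42403*(-14*160 - 5570) = -42403*(-2240 - 5570) = -42403*(-7810) = 331167430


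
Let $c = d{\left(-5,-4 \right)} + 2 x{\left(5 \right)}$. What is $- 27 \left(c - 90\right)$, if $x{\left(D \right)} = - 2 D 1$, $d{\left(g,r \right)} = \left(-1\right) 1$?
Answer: $2997$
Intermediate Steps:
$d{\left(g,r \right)} = -1$
$x{\left(D \right)} = - 2 D$
$c = -21$ ($c = -1 + 2 \left(\left(-2\right) 5\right) = -1 + 2 \left(-10\right) = -1 - 20 = -21$)
$- 27 \left(c - 90\right) = - 27 \left(-21 - 90\right) = \left(-27\right) \left(-111\right) = 2997$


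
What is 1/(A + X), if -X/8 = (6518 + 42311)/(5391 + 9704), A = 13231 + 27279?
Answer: 15095/611107818 ≈ 2.4701e-5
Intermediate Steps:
A = 40510
X = -390632/15095 (X = -8*(6518 + 42311)/(5391 + 9704) = -390632/15095 ≈ -25.878)
1/(A + X) = 1/(40510 - 390632/15095) = 1/(611107818/15095) = 15095/611107818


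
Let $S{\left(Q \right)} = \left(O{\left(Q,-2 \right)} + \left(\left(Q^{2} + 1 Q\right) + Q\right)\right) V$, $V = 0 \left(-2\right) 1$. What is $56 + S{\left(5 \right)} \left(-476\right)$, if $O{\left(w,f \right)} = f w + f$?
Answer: $56$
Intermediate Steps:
$O{\left(w,f \right)} = f + f w$
$V = 0$ ($V = 0 \cdot 1 = 0$)
$S{\left(Q \right)} = 0$ ($S{\left(Q \right)} = \left(- 2 \left(1 + Q\right) + \left(\left(Q^{2} + 1 Q\right) + Q\right)\right) 0 = \left(\left(-2 - 2 Q\right) + \left(\left(Q^{2} + Q\right) + Q\right)\right) 0 = \left(\left(-2 - 2 Q\right) + \left(\left(Q + Q^{2}\right) + Q\right)\right) 0 = \left(\left(-2 - 2 Q\right) + \left(Q^{2} + 2 Q\right)\right) 0 = \left(-2 + Q^{2}\right) 0 = 0$)
$56 + S{\left(5 \right)} \left(-476\right) = 56 + 0 \left(-476\right) = 56 + 0 = 56$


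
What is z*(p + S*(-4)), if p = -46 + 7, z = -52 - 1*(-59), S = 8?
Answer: -497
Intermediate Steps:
z = 7 (z = -52 + 59 = 7)
p = -39
z*(p + S*(-4)) = 7*(-39 + 8*(-4)) = 7*(-39 - 32) = 7*(-71) = -497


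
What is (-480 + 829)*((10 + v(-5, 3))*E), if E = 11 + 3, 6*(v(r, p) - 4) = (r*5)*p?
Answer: 7329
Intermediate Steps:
v(r, p) = 4 + 5*p*r/6 (v(r, p) = 4 + ((r*5)*p)/6 = 4 + ((5*r)*p)/6 = 4 + (5*p*r)/6 = 4 + 5*p*r/6)
E = 14
(-480 + 829)*((10 + v(-5, 3))*E) = (-480 + 829)*((10 + (4 + (⅚)*3*(-5)))*14) = 349*((10 + (4 - 25/2))*14) = 349*((10 - 17/2)*14) = 349*((3/2)*14) = 349*21 = 7329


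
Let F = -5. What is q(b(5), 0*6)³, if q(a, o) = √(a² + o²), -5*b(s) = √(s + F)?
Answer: 0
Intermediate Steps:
b(s) = -√(-5 + s)/5 (b(s) = -√(s - 5)/5 = -√(-5 + s)/5)
q(b(5), 0*6)³ = (√((-√(-5 + 5)/5)² + (0*6)²))³ = (√((-√0/5)² + 0²))³ = (√((-⅕*0)² + 0))³ = (√(0² + 0))³ = (√(0 + 0))³ = (√0)³ = 0³ = 0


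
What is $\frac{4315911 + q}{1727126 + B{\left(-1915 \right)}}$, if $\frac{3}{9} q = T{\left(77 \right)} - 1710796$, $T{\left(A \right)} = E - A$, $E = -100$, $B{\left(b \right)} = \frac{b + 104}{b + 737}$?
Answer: $- \frac{320811808}{678185413} \approx -0.47304$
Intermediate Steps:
$B{\left(b \right)} = \frac{104 + b}{737 + b}$
$T{\left(A \right)} = -100 - A$
$q = -5132919$ ($q = 3 \left(\left(-100 - 77\right) - 1710796\right) = 3 \left(-177 - 1710796\right) = 3 \left(-1710973\right) = -5132919$)
$\frac{4315911 + q}{1727126 + B{\left(-1915 \right)}} = \frac{4315911 - 5132919}{1727126 + \frac{104 - 1915}{737 - 1915}} = - \frac{817008}{1727126 + \frac{1}{-1178} \left(-1811\right)} = - \frac{817008}{1727126 - - \frac{1811}{1178}} = - \frac{817008}{1727126 + \frac{1811}{1178}} = - \frac{817008}{\frac{2034556239}{1178}} = \left(-817008\right) \frac{1178}{2034556239} = - \frac{320811808}{678185413}$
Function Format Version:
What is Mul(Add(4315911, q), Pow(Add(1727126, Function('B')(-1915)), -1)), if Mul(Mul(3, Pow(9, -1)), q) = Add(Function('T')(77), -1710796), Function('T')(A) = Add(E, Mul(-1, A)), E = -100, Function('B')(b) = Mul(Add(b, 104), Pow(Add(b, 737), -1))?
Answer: Rational(-320811808, 678185413) ≈ -0.47304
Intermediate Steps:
Function('B')(b) = Mul(Pow(Add(737, b), -1), Add(104, b)) (Function('B')(b) = Mul(Add(104, b), Pow(Add(737, b), -1)) = Mul(Pow(Add(737, b), -1), Add(104, b)))
Function('T')(A) = Add(-100, Mul(-1, A))
q = -5132919 (q = Mul(3, Add(Add(-100, Mul(-1, 77)), -1710796)) = Mul(3, Add(Add(-100, -77), -1710796)) = Mul(3, Add(-177, -1710796)) = Mul(3, -1710973) = -5132919)
Mul(Add(4315911, q), Pow(Add(1727126, Function('B')(-1915)), -1)) = Mul(Add(4315911, -5132919), Pow(Add(1727126, Mul(Pow(Add(737, -1915), -1), Add(104, -1915))), -1)) = Mul(-817008, Pow(Add(1727126, Mul(Pow(-1178, -1), -1811)), -1)) = Mul(-817008, Pow(Add(1727126, Mul(Rational(-1, 1178), -1811)), -1)) = Mul(-817008, Pow(Add(1727126, Rational(1811, 1178)), -1)) = Mul(-817008, Pow(Rational(2034556239, 1178), -1)) = Mul(-817008, Rational(1178, 2034556239)) = Rational(-320811808, 678185413)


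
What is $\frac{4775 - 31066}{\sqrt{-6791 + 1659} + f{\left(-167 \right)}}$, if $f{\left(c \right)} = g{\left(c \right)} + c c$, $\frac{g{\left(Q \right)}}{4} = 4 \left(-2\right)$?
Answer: $- \frac{732388387}{776017581} + \frac{52582 i \sqrt{1283}}{776017581} \approx -0.94378 + 0.002427 i$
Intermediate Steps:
$g{\left(Q \right)} = -32$ ($g{\left(Q \right)} = 4 \cdot 4 \left(-2\right) = 4 \left(-8\right) = -32$)
$f{\left(c \right)} = -32 + c^{2}$ ($f{\left(c \right)} = -32 + c c = -32 + c^{2}$)
$\frac{4775 - 31066}{\sqrt{-6791 + 1659} + f{\left(-167 \right)}} = \frac{4775 - 31066}{\sqrt{-6791 + 1659} - \left(32 - \left(-167\right)^{2}\right)} = - \frac{26291}{\sqrt{-5132} + \left(-32 + 27889\right)} = - \frac{26291}{2 i \sqrt{1283} + 27857} = - \frac{26291}{27857 + 2 i \sqrt{1283}}$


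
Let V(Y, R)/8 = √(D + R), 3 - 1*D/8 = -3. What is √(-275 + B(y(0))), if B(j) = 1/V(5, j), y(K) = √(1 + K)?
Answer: 3*I*√23954/28 ≈ 16.583*I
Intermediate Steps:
D = 48 (D = 24 - 8*(-3) = 24 + 24 = 48)
V(Y, R) = 8*√(48 + R)
B(j) = 1/(8*√(48 + j))
√(-275 + B(y(0))) = √(-275 + 1/(8*√(48 + √(1 + 0)))) = √(-275 + 1/(8*√(48 + √1))) = √(-275 + 1/(8*√(48 + 1))) = √(-275 + 1/(8*√49)) = √(-275 + (⅛)*(⅐)) = √(-275 + 1/56) = √(-15399/56) = 3*I*√23954/28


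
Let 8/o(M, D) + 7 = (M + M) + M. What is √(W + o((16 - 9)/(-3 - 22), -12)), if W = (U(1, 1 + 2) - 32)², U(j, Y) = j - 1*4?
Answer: 5*√2399/7 ≈ 34.985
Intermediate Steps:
U(j, Y) = -4 + j (U(j, Y) = j - 4 = -4 + j)
W = 1225 (W = ((-4 + 1) - 32)² = (-3 - 32)² = (-35)² = 1225)
o(M, D) = 8/(-7 + 3*M) (o(M, D) = 8/(-7 + ((M + M) + M)) = 8/(-7 + (2*M + M)) = 8/(-7 + 3*M))
√(W + o((16 - 9)/(-3 - 22), -12)) = √(1225 + 8/(-7 + 3*((16 - 9)/(-3 - 22)))) = √(1225 + 8/(-7 + 3*(7/(-25)))) = √(1225 + 8/(-7 + 3*(7*(-1/25)))) = √(1225 + 8/(-7 + 3*(-7/25))) = √(1225 + 8/(-7 - 21/25)) = √(1225 + 8/(-196/25)) = √(1225 + 8*(-25/196)) = √(1225 - 50/49) = √(59975/49) = 5*√2399/7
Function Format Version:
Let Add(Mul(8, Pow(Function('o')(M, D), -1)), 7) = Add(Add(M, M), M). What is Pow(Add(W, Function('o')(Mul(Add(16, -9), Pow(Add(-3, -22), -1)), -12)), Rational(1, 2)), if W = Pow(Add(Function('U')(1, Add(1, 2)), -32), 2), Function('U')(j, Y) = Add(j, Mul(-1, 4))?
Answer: Mul(Rational(5, 7), Pow(2399, Rational(1, 2))) ≈ 34.985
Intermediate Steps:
Function('U')(j, Y) = Add(-4, j) (Function('U')(j, Y) = Add(j, -4) = Add(-4, j))
W = 1225 (W = Pow(Add(Add(-4, 1), -32), 2) = Pow(Add(-3, -32), 2) = Pow(-35, 2) = 1225)
Function('o')(M, D) = Mul(8, Pow(Add(-7, Mul(3, M)), -1)) (Function('o')(M, D) = Mul(8, Pow(Add(-7, Add(Add(M, M), M)), -1)) = Mul(8, Pow(Add(-7, Add(Mul(2, M), M)), -1)) = Mul(8, Pow(Add(-7, Mul(3, M)), -1)))
Pow(Add(W, Function('o')(Mul(Add(16, -9), Pow(Add(-3, -22), -1)), -12)), Rational(1, 2)) = Pow(Add(1225, Mul(8, Pow(Add(-7, Mul(3, Mul(Add(16, -9), Pow(Add(-3, -22), -1)))), -1))), Rational(1, 2)) = Pow(Add(1225, Mul(8, Pow(Add(-7, Mul(3, Mul(7, Pow(-25, -1)))), -1))), Rational(1, 2)) = Pow(Add(1225, Mul(8, Pow(Add(-7, Mul(3, Mul(7, Rational(-1, 25)))), -1))), Rational(1, 2)) = Pow(Add(1225, Mul(8, Pow(Add(-7, Mul(3, Rational(-7, 25))), -1))), Rational(1, 2)) = Pow(Add(1225, Mul(8, Pow(Add(-7, Rational(-21, 25)), -1))), Rational(1, 2)) = Pow(Add(1225, Mul(8, Pow(Rational(-196, 25), -1))), Rational(1, 2)) = Pow(Add(1225, Mul(8, Rational(-25, 196))), Rational(1, 2)) = Pow(Add(1225, Rational(-50, 49)), Rational(1, 2)) = Pow(Rational(59975, 49), Rational(1, 2)) = Mul(Rational(5, 7), Pow(2399, Rational(1, 2)))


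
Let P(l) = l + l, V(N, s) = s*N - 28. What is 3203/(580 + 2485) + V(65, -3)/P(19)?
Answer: -561781/116470 ≈ -4.8234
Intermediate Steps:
V(N, s) = -28 + N*s (V(N, s) = N*s - 28 = -28 + N*s)
P(l) = 2*l
3203/(580 + 2485) + V(65, -3)/P(19) = 3203/(580 + 2485) + (-28 + 65*(-3))/((2*19)) = 3203/3065 + (-28 - 195)/38 = 3203*(1/3065) - 223*1/38 = 3203/3065 - 223/38 = -561781/116470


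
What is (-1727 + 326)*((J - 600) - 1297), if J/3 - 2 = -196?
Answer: 3473079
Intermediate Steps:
J = -582 (J = 6 + 3*(-196) = 6 - 588 = -582)
(-1727 + 326)*((J - 600) - 1297) = (-1727 + 326)*((-582 - 600) - 1297) = -1401*(-1182 - 1297) = -1401*(-2479) = 3473079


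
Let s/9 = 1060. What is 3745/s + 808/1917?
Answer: 330833/406404 ≈ 0.81405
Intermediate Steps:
s = 9540 (s = 9*1060 = 9540)
3745/s + 808/1917 = 3745/9540 + 808/1917 = 3745*(1/9540) + 808*(1/1917) = 749/1908 + 808/1917 = 330833/406404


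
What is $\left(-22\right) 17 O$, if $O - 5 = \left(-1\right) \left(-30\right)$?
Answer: $-13090$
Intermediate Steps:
$O = 35$ ($O = 5 - -30 = 5 + 30 = 35$)
$\left(-22\right) 17 O = \left(-22\right) 17 \cdot 35 = \left(-374\right) 35 = -13090$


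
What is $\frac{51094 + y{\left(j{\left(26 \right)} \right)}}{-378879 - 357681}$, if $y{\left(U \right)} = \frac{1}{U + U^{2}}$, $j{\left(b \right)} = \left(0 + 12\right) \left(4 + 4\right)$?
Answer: $- \frac{475787329}{6858846720} \approx -0.069368$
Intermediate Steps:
$j{\left(b \right)} = 96$ ($j{\left(b \right)} = 12 \cdot 8 = 96$)
$\frac{51094 + y{\left(j{\left(26 \right)} \right)}}{-378879 - 357681} = \frac{51094 + \frac{1}{96 \left(1 + 96\right)}}{-378879 - 357681} = \frac{51094 + \frac{1}{96 \cdot 97}}{-736560} = \left(51094 + \frac{1}{96} \cdot \frac{1}{97}\right) \left(- \frac{1}{736560}\right) = \left(51094 + \frac{1}{9312}\right) \left(- \frac{1}{736560}\right) = \frac{475787329}{9312} \left(- \frac{1}{736560}\right) = - \frac{475787329}{6858846720}$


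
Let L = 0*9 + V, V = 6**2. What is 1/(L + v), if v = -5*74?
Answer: -1/334 ≈ -0.0029940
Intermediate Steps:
V = 36
L = 36 (L = 0*9 + 36 = 0 + 36 = 36)
v = -370
1/(L + v) = 1/(36 - 370) = 1/(-334) = -1/334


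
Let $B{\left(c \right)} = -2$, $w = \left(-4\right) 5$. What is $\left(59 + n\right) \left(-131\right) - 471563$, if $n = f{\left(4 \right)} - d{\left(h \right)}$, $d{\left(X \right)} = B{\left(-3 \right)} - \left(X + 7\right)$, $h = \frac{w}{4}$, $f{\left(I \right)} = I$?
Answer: $-480340$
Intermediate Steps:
$w = -20$
$h = -5$ ($h = - \frac{20}{4} = \left(-20\right) \frac{1}{4} = -5$)
$d{\left(X \right)} = -9 - X$ ($d{\left(X \right)} = -2 - \left(X + 7\right) = -2 - \left(7 + X\right) = -9 - X$)
$n = 8$ ($n = 4 - \left(-9 - -5\right) = 4 - \left(-9 + 5\right) = 4 - -4 = 4 + 4 = 8$)
$\left(59 + n\right) \left(-131\right) - 471563 = \left(59 + 8\right) \left(-131\right) - 471563 = 67 \left(-131\right) - 471563 = -8777 - 471563 = -480340$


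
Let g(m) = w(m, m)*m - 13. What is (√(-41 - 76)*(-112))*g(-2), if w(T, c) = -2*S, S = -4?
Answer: 9744*I*√13 ≈ 35133.0*I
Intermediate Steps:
w(T, c) = 8 (w(T, c) = -2*(-4) = 8)
g(m) = -13 + 8*m (g(m) = 8*m - 13 = -13 + 8*m)
(√(-41 - 76)*(-112))*g(-2) = (√(-41 - 76)*(-112))*(-13 + 8*(-2)) = (√(-117)*(-112))*(-13 - 16) = ((3*I*√13)*(-112))*(-29) = -336*I*√13*(-29) = 9744*I*√13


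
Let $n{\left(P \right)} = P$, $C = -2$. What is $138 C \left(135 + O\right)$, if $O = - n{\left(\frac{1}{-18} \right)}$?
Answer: $- \frac{111826}{3} \approx -37275.0$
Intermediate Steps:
$O = \frac{1}{18}$ ($O = - \frac{1}{-18} = \left(-1\right) \left(- \frac{1}{18}\right) = \frac{1}{18} \approx 0.055556$)
$138 C \left(135 + O\right) = 138 \left(-2\right) \left(135 + \frac{1}{18}\right) = \left(-276\right) \frac{2431}{18} = - \frac{111826}{3}$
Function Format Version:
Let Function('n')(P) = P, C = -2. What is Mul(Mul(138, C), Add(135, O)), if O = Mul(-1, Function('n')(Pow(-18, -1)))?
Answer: Rational(-111826, 3) ≈ -37275.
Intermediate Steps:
O = Rational(1, 18) (O = Mul(-1, Pow(-18, -1)) = Mul(-1, Rational(-1, 18)) = Rational(1, 18) ≈ 0.055556)
Mul(Mul(138, C), Add(135, O)) = Mul(Mul(138, -2), Add(135, Rational(1, 18))) = Mul(-276, Rational(2431, 18)) = Rational(-111826, 3)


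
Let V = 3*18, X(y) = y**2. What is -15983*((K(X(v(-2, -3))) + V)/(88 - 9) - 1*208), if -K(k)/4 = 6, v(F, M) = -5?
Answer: 262153166/79 ≈ 3.3184e+6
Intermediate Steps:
K(k) = -24 (K(k) = -4*6 = -24)
V = 54
-15983*((K(X(v(-2, -3))) + V)/(88 - 9) - 1*208) = -15983*((-24 + 54)/(88 - 9) - 1*208) = -15983*(30/79 - 208) = -15983*(-16402/79) = 262153166/79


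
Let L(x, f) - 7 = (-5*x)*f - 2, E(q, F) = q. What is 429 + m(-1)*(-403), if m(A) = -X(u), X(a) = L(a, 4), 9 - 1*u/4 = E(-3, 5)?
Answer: -384436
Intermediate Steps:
L(x, f) = 5 - 5*f*x (L(x, f) = 7 + ((-5*x)*f - 2) = 7 + (-5*f*x - 2) = 7 + (-2 - 5*f*x) = 5 - 5*f*x)
u = 48 (u = 36 - 4*(-3) = 36 + 12 = 48)
X(a) = 5 - 20*a (X(a) = 5 - 5*4*a = 5 - 20*a)
m(A) = 955 (m(A) = -(5 - 20*48) = -(5 - 960) = -1*(-955) = 955)
429 + m(-1)*(-403) = 429 + 955*(-403) = 429 - 384865 = -384436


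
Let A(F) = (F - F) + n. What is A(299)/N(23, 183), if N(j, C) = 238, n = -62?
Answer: -31/119 ≈ -0.26050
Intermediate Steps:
A(F) = -62 (A(F) = (F - F) - 62 = 0 - 62 = -62)
A(299)/N(23, 183) = -62/238 = -62*1/238 = -31/119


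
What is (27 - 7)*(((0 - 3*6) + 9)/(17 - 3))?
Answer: -90/7 ≈ -12.857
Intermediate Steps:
(27 - 7)*(((0 - 3*6) + 9)/(17 - 3)) = 20*(((0 - 18) + 9)/14) = 20*((-18 + 9)*(1/14)) = 20*(-9*1/14) = 20*(-9/14) = -90/7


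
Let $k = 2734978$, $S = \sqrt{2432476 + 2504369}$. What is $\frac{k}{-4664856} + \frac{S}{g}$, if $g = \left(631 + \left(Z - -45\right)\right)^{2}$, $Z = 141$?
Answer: $- \frac{1367489}{2332428} + \frac{\sqrt{4936845}}{667489} \approx -0.58297$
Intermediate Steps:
$S = \sqrt{4936845} \approx 2221.9$
$g = 667489$ ($g = \left(631 + \left(141 - -45\right)\right)^{2} = \left(631 + \left(141 + 45\right)\right)^{2} = \left(631 + 186\right)^{2} = 817^{2} = 667489$)
$\frac{k}{-4664856} + \frac{S}{g} = \frac{2734978}{-4664856} + \frac{\sqrt{4936845}}{667489} = 2734978 \left(- \frac{1}{4664856}\right) + \sqrt{4936845} \cdot \frac{1}{667489} = - \frac{1367489}{2332428} + \frac{\sqrt{4936845}}{667489}$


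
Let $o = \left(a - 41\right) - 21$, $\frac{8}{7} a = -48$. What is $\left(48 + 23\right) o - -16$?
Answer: $-7368$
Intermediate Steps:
$a = -42$ ($a = \frac{7}{8} \left(-48\right) = -42$)
$o = -104$ ($o = \left(-42 - 41\right) - 21 = -83 - 21 = -104$)
$\left(48 + 23\right) o - -16 = \left(48 + 23\right) \left(-104\right) - -16 = 71 \left(-104\right) + \left(20 - 4\right) = -7384 + 16 = -7368$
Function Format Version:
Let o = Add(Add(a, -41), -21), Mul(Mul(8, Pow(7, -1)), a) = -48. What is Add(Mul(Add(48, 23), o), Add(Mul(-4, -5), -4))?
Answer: -7368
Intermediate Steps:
a = -42 (a = Mul(Rational(7, 8), -48) = -42)
o = -104 (o = Add(Add(-42, -41), -21) = Add(-83, -21) = -104)
Add(Mul(Add(48, 23), o), Add(Mul(-4, -5), -4)) = Add(Mul(Add(48, 23), -104), Add(Mul(-4, -5), -4)) = Add(Mul(71, -104), Add(20, -4)) = Add(-7384, 16) = -7368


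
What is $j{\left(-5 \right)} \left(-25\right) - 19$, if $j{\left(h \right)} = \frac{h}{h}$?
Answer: $-44$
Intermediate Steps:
$j{\left(h \right)} = 1$
$j{\left(-5 \right)} \left(-25\right) - 19 = 1 \left(-25\right) - 19 = -25 - 19 = -44$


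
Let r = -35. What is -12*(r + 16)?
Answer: 228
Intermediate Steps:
-12*(r + 16) = -12*(-35 + 16) = -12*(-19) = 228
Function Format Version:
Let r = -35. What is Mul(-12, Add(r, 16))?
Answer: 228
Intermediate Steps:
Mul(-12, Add(r, 16)) = Mul(-12, Add(-35, 16)) = Mul(-12, -19) = 228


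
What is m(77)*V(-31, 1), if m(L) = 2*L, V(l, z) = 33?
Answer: 5082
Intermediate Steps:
m(77)*V(-31, 1) = (2*77)*33 = 154*33 = 5082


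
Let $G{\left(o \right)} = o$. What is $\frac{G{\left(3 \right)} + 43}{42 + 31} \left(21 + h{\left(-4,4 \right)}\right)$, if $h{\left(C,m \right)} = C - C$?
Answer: $\frac{966}{73} \approx 13.233$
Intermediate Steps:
$h{\left(C,m \right)} = 0$
$\frac{G{\left(3 \right)} + 43}{42 + 31} \left(21 + h{\left(-4,4 \right)}\right) = \frac{3 + 43}{42 + 31} \left(21 + 0\right) = \frac{46}{73} \cdot 21 = \frac{966}{73}$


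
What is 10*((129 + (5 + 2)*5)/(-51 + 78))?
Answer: 1640/27 ≈ 60.741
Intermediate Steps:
10*((129 + (5 + 2)*5)/(-51 + 78)) = 10*((129 + 7*5)/27) = 10*((129 + 35)*(1/27)) = 10*(164*(1/27)) = 10*(164/27) = 1640/27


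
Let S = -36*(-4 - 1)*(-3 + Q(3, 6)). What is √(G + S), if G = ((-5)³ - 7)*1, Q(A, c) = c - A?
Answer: 2*I*√33 ≈ 11.489*I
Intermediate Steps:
G = -132 (G = (-125 - 7)*1 = -132*1 = -132)
S = 0 (S = -36*(-4 - 1)*(-3 + (6 - 1*3)) = -(-180)*(-3 + (6 - 3)) = -(-180)*(-3 + 3) = -(-180)*0 = -36*0 = 0)
√(G + S) = √(-132 + 0) = √(-132) = 2*I*√33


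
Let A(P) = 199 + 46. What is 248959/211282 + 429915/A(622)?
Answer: 18178859197/10352818 ≈ 1755.9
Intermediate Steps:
A(P) = 245
248959/211282 + 429915/A(622) = 248959/211282 + 429915/245 = 248959*(1/211282) + 429915*(1/245) = 248959/211282 + 85983/49 = 18178859197/10352818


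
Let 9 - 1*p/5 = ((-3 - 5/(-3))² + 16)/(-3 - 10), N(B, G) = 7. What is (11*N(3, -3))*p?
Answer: 467005/117 ≈ 3991.5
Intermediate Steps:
p = 6065/117 (p = 45 - 5*((-3 - 5/(-3))² + 16)/(-3 - 10) = 45 - 5*((-3 - 5*(-⅓))² + 16)/(-13) = 45 - 5*((-3 + 5/3)² + 16)*(-1)/13 = 45 - 5*((-4/3)² + 16)*(-1)/13 = 45 - 5*(16/9 + 16)*(-1)/13 = 45 - 800*(-1)/(9*13) = 45 - 5*(-160/117) = 45 + 800/117 = 6065/117 ≈ 51.838)
(11*N(3, -3))*p = (11*7)*(6065/117) = 77*(6065/117) = 467005/117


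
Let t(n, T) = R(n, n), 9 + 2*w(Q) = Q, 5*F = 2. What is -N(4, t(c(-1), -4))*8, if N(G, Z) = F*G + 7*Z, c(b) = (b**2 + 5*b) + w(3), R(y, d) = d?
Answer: 1896/5 ≈ 379.20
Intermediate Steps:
F = 2/5 (F = (1/5)*2 = 2/5 ≈ 0.40000)
w(Q) = -9/2 + Q/2
c(b) = -3 + b**2 + 5*b (c(b) = (b**2 + 5*b) + (-9/2 + (1/2)*3) = (b**2 + 5*b) + (-9/2 + 3/2) = (b**2 + 5*b) - 3 = -3 + b**2 + 5*b)
t(n, T) = n
N(G, Z) = 7*Z + 2*G/5 (N(G, Z) = 2*G/5 + 7*Z = 7*Z + 2*G/5)
-N(4, t(c(-1), -4))*8 = -(7*(-3 + (-1)**2 + 5*(-1)) + (2/5)*4)*8 = -(7*(-3 + 1 - 5) + 8/5)*8 = -(7*(-7) + 8/5)*8 = -(-49 + 8/5)*8 = -1*(-237/5)*8 = (237/5)*8 = 1896/5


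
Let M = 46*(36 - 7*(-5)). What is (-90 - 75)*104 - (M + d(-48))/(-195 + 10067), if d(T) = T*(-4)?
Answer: -84703489/4936 ≈ -17160.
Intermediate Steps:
d(T) = -4*T
M = 3266 (M = 46*(36 + 35) = 46*71 = 3266)
(-90 - 75)*104 - (M + d(-48))/(-195 + 10067) = (-90 - 75)*104 - (3266 - 4*(-48))/(-195 + 10067) = -165*104 - (3266 + 192)/9872 = -17160 - 3458/9872 = -17160 - 1*1729/4936 = -17160 - 1729/4936 = -84703489/4936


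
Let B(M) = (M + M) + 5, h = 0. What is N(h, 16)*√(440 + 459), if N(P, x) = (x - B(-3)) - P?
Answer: 17*√899 ≈ 509.72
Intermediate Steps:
B(M) = 5 + 2*M (B(M) = 2*M + 5 = 5 + 2*M)
N(P, x) = 1 + x - P (N(P, x) = (x - (5 + 2*(-3))) - P = (x - (5 - 6)) - P = (x - 1*(-1)) - P = (x + 1) - P = (1 + x) - P = 1 + x - P)
N(h, 16)*√(440 + 459) = (1 + 16 - 1*0)*√(440 + 459) = (1 + 16 + 0)*√899 = 17*√899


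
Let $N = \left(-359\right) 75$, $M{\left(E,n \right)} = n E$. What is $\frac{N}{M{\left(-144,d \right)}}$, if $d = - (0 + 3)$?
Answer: $- \frac{8975}{144} \approx -62.326$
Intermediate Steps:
$d = -3$ ($d = \left(-1\right) 3 = -3$)
$M{\left(E,n \right)} = E n$
$N = -26925$
$\frac{N}{M{\left(-144,d \right)}} = - \frac{26925}{\left(-144\right) \left(-3\right)} = - \frac{26925}{432} = \left(-26925\right) \frac{1}{432} = - \frac{8975}{144}$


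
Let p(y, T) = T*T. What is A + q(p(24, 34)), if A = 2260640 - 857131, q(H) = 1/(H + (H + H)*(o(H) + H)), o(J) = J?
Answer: 7503860868501/5346500 ≈ 1.4035e+6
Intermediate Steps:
p(y, T) = T²
q(H) = 1/(H + 4*H²) (q(H) = 1/(H + (H + H)*(H + H)) = 1/(H + (2*H)*(2*H)) = 1/(H + 4*H²))
A = 1403509
A + q(p(24, 34)) = 1403509 + 1/((34²)*(1 + 4*34²)) = 1403509 + 1/(1156*(1 + 4*1156)) = 1403509 + 1/(1156*(1 + 4624)) = 1403509 + (1/1156)/4625 = 1403509 + (1/1156)*(1/4625) = 1403509 + 1/5346500 = 7503860868501/5346500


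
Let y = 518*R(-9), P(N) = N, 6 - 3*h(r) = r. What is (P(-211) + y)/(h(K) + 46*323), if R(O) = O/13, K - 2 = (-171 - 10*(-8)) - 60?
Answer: -22215/581477 ≈ -0.038204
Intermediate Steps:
K = -149 (K = 2 + ((-171 - 10*(-8)) - 60) = 2 + ((-171 + 80) - 60) = 2 + (-91 - 60) = 2 - 151 = -149)
h(r) = 2 - r/3
R(O) = O/13 (R(O) = O*(1/13) = O/13)
y = -4662/13 (y = 518*((1/13)*(-9)) = 518*(-9/13) = -4662/13 ≈ -358.62)
(P(-211) + y)/(h(K) + 46*323) = (-211 - 4662/13)/((2 - 1/3*(-149)) + 46*323) = -7405/(13*((2 + 149/3) + 14858)) = -7405/(13*(155/3 + 14858)) = -7405/(13*44729/3) = -7405/13*3/44729 = -22215/581477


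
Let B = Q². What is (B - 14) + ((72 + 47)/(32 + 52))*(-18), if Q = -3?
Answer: -61/2 ≈ -30.500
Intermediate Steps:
B = 9 (B = (-3)² = 9)
(B - 14) + ((72 + 47)/(32 + 52))*(-18) = (9 - 14) + ((72 + 47)/(32 + 52))*(-18) = -5 + (119/84)*(-18) = -5 + (119*(1/84))*(-18) = -5 + (17/12)*(-18) = -5 - 51/2 = -61/2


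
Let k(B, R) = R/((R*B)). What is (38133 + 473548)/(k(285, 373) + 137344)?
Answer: 145829085/39143041 ≈ 3.7255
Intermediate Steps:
k(B, R) = 1/B (k(B, R) = R/((B*R)) = R*(1/(B*R)) = 1/B)
(38133 + 473548)/(k(285, 373) + 137344) = (38133 + 473548)/(1/285 + 137344) = 511681/(1/285 + 137344) = 511681/(39143041/285) = 511681*(285/39143041) = 145829085/39143041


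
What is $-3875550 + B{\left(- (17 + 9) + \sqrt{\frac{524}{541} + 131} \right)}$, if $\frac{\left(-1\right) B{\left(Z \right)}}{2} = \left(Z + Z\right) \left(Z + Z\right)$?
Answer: $- \frac{2100169438}{541} + \frac{416 \sqrt{38624695}}{541} \approx -3.8772 \cdot 10^{6}$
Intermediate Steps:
$B{\left(Z \right)} = - 8 Z^{2}$ ($B{\left(Z \right)} = - 2 \left(Z + Z\right) \left(Z + Z\right) = - 2 \cdot 2 Z 2 Z = - 2 \cdot 4 Z^{2} = - 8 Z^{2}$)
$-3875550 + B{\left(- (17 + 9) + \sqrt{\frac{524}{541} + 131} \right)} = -3875550 - 8 \left(- (17 + 9) + \sqrt{\frac{524}{541} + 131}\right)^{2} = -3875550 - 8 \left(\left(-1\right) 26 + \sqrt{524 \cdot \frac{1}{541} + 131}\right)^{2} = -3875550 - 8 \left(-26 + \sqrt{\frac{524}{541} + 131}\right)^{2} = -3875550 - 8 \left(-26 + \sqrt{\frac{71395}{541}}\right)^{2} = -3875550 - 8 \left(-26 + \frac{\sqrt{38624695}}{541}\right)^{2}$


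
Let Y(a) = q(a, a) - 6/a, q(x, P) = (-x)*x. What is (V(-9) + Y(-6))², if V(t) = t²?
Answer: 2116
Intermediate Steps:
q(x, P) = -x²
Y(a) = -a² - 6/a
(V(-9) + Y(-6))² = ((-9)² + (-6 - 1*(-6)³)/(-6))² = (81 - (-6 - 1*(-216))/6)² = (81 - (-6 + 216)/6)² = (81 - ⅙*210)² = (81 - 35)² = 46² = 2116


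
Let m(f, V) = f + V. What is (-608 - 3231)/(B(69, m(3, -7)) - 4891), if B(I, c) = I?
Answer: 3839/4822 ≈ 0.79614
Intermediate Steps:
m(f, V) = V + f
(-608 - 3231)/(B(69, m(3, -7)) - 4891) = (-608 - 3231)/(69 - 4891) = -3839/(-4822) = -3839*(-1/4822) = 3839/4822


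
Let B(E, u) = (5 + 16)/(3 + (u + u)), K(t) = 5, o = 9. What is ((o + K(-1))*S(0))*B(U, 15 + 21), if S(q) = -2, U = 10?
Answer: -196/25 ≈ -7.8400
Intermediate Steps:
B(E, u) = 21/(3 + 2*u)
((o + K(-1))*S(0))*B(U, 15 + 21) = ((9 + 5)*(-2))*(21/(3 + 2*(15 + 21))) = (14*(-2))*(21/(3 + 2*36)) = -588/(3 + 72) = -588/75 = -28*7/25 = -196/25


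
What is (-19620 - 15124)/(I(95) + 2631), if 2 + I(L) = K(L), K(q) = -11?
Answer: -17372/1309 ≈ -13.271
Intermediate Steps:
I(L) = -13 (I(L) = -2 - 11 = -13)
(-19620 - 15124)/(I(95) + 2631) = (-19620 - 15124)/(-13 + 2631) = -34744/2618 = -34744*1/2618 = -17372/1309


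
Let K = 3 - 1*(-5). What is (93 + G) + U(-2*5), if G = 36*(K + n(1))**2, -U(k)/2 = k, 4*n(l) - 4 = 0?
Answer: 3029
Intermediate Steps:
n(l) = 1 (n(l) = 1 + (1/4)*0 = 1 + 0 = 1)
K = 8 (K = 3 + 5 = 8)
U(k) = -2*k
G = 2916 (G = 36*(8 + 1)**2 = 36*9**2 = 36*81 = 2916)
(93 + G) + U(-2*5) = (93 + 2916) - (-4)*5 = 3009 - 2*(-10) = 3009 + 20 = 3029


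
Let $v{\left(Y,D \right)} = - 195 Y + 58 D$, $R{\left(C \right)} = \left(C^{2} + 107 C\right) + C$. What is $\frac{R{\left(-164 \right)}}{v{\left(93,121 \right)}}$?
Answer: $- \frac{9184}{11117} \approx -0.82612$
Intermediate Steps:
$R{\left(C \right)} = C^{2} + 108 C$
$\frac{R{\left(-164 \right)}}{v{\left(93,121 \right)}} = \frac{\left(-164\right) \left(108 - 164\right)}{\left(-195\right) 93 + 58 \cdot 121} = \frac{\left(-164\right) \left(-56\right)}{-18135 + 7018} = \frac{9184}{-11117} = 9184 \left(- \frac{1}{11117}\right) = - \frac{9184}{11117}$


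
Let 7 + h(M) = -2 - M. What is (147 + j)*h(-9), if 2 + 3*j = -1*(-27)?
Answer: 0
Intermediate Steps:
j = 25/3 (j = -2/3 + (-1*(-27))/3 = -2/3 + (1/3)*27 = -2/3 + 9 = 25/3 ≈ 8.3333)
h(M) = -9 - M (h(M) = -7 + (-2 - M) = -9 - M)
(147 + j)*h(-9) = (147 + 25/3)*(-9 - 1*(-9)) = 466*(-9 + 9)/3 = (466/3)*0 = 0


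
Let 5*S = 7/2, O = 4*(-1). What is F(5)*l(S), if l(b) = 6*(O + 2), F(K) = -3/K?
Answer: 36/5 ≈ 7.2000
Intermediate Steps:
O = -4
S = 7/10 (S = (7/2)/5 = (7*(½))/5 = (⅕)*(7/2) = 7/10 ≈ 0.70000)
l(b) = -12 (l(b) = 6*(-4 + 2) = 6*(-2) = -12)
F(5)*l(S) = -3/5*(-12) = -3*⅕*(-12) = -⅗*(-12) = 36/5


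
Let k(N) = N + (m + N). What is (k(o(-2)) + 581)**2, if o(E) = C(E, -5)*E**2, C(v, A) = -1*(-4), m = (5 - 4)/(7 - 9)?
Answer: 1500625/4 ≈ 3.7516e+5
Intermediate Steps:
m = -1/2 (m = 1/(-2) = 1*(-1/2) = -1/2 ≈ -0.50000)
C(v, A) = 4
o(E) = 4*E**2
k(N) = -1/2 + 2*N (k(N) = N + (-1/2 + N) = -1/2 + 2*N)
(k(o(-2)) + 581)**2 = ((-1/2 + 2*(4*(-2)**2)) + 581)**2 = ((-1/2 + 2*(4*4)) + 581)**2 = ((-1/2 + 2*16) + 581)**2 = ((-1/2 + 32) + 581)**2 = (63/2 + 581)**2 = (1225/2)**2 = 1500625/4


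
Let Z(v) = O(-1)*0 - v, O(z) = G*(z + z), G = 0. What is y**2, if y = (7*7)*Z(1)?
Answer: 2401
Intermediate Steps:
O(z) = 0 (O(z) = 0*(z + z) = 0*(2*z) = 0)
Z(v) = -v (Z(v) = 0*0 - v = 0 - v = -v)
y = -49 (y = (7*7)*(-1*1) = 49*(-1) = -49)
y**2 = (-49)**2 = 2401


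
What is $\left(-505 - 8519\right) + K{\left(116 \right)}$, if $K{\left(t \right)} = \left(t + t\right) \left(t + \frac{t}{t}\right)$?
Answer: $18120$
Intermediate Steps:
$K{\left(t \right)} = 2 t \left(1 + t\right)$ ($K{\left(t \right)} = 2 t \left(t + 1\right) = 2 t \left(1 + t\right)$)
$\left(-505 - 8519\right) + K{\left(116 \right)} = \left(-505 - 8519\right) + 2 \cdot 116 \left(1 + 116\right) = -9024 + 2 \cdot 116 \cdot 117 = -9024 + 27144 = 18120$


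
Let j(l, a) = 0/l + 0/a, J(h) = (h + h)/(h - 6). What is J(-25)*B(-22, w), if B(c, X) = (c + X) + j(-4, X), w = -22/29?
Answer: -33000/899 ≈ -36.707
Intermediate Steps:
w = -22/29 (w = -22*1/29 = -22/29 ≈ -0.75862)
J(h) = 2*h/(-6 + h) (J(h) = (2*h)/(-6 + h) = 2*h/(-6 + h))
j(l, a) = 0 (j(l, a) = 0 + 0 = 0)
B(c, X) = X + c (B(c, X) = (c + X) + 0 = (X + c) + 0 = X + c)
J(-25)*B(-22, w) = (2*(-25)/(-6 - 25))*(-22/29 - 22) = (2*(-25)/(-31))*(-660/29) = (2*(-25)*(-1/31))*(-660/29) = (50/31)*(-660/29) = -33000/899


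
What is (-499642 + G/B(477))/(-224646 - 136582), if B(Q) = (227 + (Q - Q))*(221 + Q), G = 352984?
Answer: 19791480837/14308782922 ≈ 1.3832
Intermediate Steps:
B(Q) = 50167 + 227*Q (B(Q) = (227 + 0)*(221 + Q) = 227*(221 + Q) = 50167 + 227*Q)
(-499642 + G/B(477))/(-224646 - 136582) = (-499642 + 352984/(50167 + 227*477))/(-224646 - 136582) = (-499642 + 352984/(50167 + 108279))/(-361228) = (-499642 + 352984/158446)*(-1/361228) = (-499642 + 352984*(1/158446))*(-1/361228) = (-499642 + 176492/79223)*(-1/361228) = -39582961674/79223*(-1/361228) = 19791480837/14308782922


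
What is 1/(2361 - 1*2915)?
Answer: -1/554 ≈ -0.0018051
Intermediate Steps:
1/(2361 - 1*2915) = 1/(2361 - 2915) = 1/(-554) = -1/554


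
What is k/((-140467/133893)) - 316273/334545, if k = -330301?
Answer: 778695023866826/2473291185 ≈ 3.1484e+5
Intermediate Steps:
k/((-140467/133893)) - 316273/334545 = -330301/((-140467/133893)) - 316273/334545 = -330301/((-140467*1/133893)) - 316273*1/334545 = -330301/(-7393/7047) - 316273/334545 = -330301*(-7047/7393) - 316273/334545 = 2327631147/7393 - 316273/334545 = 778695023866826/2473291185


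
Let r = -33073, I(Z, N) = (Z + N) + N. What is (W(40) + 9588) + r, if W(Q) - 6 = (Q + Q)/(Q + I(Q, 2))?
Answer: -493039/21 ≈ -23478.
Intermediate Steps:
I(Z, N) = Z + 2*N (I(Z, N) = (N + Z) + N = Z + 2*N)
W(Q) = 6 + 2*Q/(4 + 2*Q) (W(Q) = 6 + (Q + Q)/(Q + (Q + 2*2)) = 6 + (2*Q)/(Q + (Q + 4)) = 6 + (2*Q)/(Q + (4 + Q)) = 6 + (2*Q)/(4 + 2*Q) = 6 + 2*Q/(4 + 2*Q))
(W(40) + 9588) + r = ((12 + 7*40)/(2 + 40) + 9588) - 33073 = ((12 + 280)/42 + 9588) - 33073 = ((1/42)*292 + 9588) - 33073 = (146/21 + 9588) - 33073 = 201494/21 - 33073 = -493039/21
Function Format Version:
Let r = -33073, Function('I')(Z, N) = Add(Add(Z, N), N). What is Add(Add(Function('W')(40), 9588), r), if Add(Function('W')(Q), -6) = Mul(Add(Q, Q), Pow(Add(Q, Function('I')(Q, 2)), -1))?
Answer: Rational(-493039, 21) ≈ -23478.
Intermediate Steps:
Function('I')(Z, N) = Add(Z, Mul(2, N)) (Function('I')(Z, N) = Add(Add(N, Z), N) = Add(Z, Mul(2, N)))
Function('W')(Q) = Add(6, Mul(2, Q, Pow(Add(4, Mul(2, Q)), -1))) (Function('W')(Q) = Add(6, Mul(Add(Q, Q), Pow(Add(Q, Add(Q, Mul(2, 2))), -1))) = Add(6, Mul(Mul(2, Q), Pow(Add(Q, Add(Q, 4)), -1))) = Add(6, Mul(Mul(2, Q), Pow(Add(Q, Add(4, Q)), -1))) = Add(6, Mul(Mul(2, Q), Pow(Add(4, Mul(2, Q)), -1))) = Add(6, Mul(2, Q, Pow(Add(4, Mul(2, Q)), -1))))
Add(Add(Function('W')(40), 9588), r) = Add(Add(Mul(Pow(Add(2, 40), -1), Add(12, Mul(7, 40))), 9588), -33073) = Add(Add(Mul(Pow(42, -1), Add(12, 280)), 9588), -33073) = Add(Add(Mul(Rational(1, 42), 292), 9588), -33073) = Add(Add(Rational(146, 21), 9588), -33073) = Add(Rational(201494, 21), -33073) = Rational(-493039, 21)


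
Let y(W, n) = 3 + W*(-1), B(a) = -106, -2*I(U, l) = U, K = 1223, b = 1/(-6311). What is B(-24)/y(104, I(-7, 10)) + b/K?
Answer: 818145317/779553653 ≈ 1.0495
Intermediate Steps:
b = -1/6311 ≈ -0.00015845
I(U, l) = -U/2
y(W, n) = 3 - W
B(-24)/y(104, I(-7, 10)) + b/K = -106/(3 - 1*104) - 1/6311/1223 = -106/(3 - 104) - 1/6311*1/1223 = -106/(-101) - 1/7718353 = -106*(-1/101) - 1/7718353 = 106/101 - 1/7718353 = 818145317/779553653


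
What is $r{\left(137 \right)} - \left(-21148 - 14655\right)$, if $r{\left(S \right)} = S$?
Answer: $35940$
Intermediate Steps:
$r{\left(137 \right)} - \left(-21148 - 14655\right) = 137 - \left(-21148 - 14655\right) = 137 - -35803 = 137 + 35803 = 35940$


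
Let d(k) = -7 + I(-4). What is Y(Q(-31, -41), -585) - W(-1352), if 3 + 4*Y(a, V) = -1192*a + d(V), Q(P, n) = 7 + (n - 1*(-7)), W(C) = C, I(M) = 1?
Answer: 37583/4 ≈ 9395.8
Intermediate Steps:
Q(P, n) = 14 + n (Q(P, n) = 7 + (n + 7) = 7 + (7 + n) = 14 + n)
d(k) = -6 (d(k) = -7 + 1 = -6)
Y(a, V) = -9/4 - 298*a (Y(a, V) = -3/4 + (-1192*a - 6)/4 = -3/4 + (-6 - 1192*a)/4 = -3/4 + (-3/2 - 298*a) = -9/4 - 298*a)
Y(Q(-31, -41), -585) - W(-1352) = (-9/4 - 298*(14 - 41)) - 1*(-1352) = (-9/4 - 298*(-27)) + 1352 = (-9/4 + 8046) + 1352 = 32175/4 + 1352 = 37583/4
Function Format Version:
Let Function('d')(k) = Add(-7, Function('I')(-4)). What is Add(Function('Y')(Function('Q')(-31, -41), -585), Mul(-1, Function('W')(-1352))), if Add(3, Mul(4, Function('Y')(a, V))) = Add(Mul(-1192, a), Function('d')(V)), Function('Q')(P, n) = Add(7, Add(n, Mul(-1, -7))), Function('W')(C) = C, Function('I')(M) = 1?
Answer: Rational(37583, 4) ≈ 9395.8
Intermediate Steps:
Function('Q')(P, n) = Add(14, n) (Function('Q')(P, n) = Add(7, Add(n, 7)) = Add(7, Add(7, n)) = Add(14, n))
Function('d')(k) = -6 (Function('d')(k) = Add(-7, 1) = -6)
Function('Y')(a, V) = Add(Rational(-9, 4), Mul(-298, a)) (Function('Y')(a, V) = Add(Rational(-3, 4), Mul(Rational(1, 4), Add(Mul(-1192, a), -6))) = Add(Rational(-3, 4), Mul(Rational(1, 4), Add(-6, Mul(-1192, a)))) = Add(Rational(-3, 4), Add(Rational(-3, 2), Mul(-298, a))) = Add(Rational(-9, 4), Mul(-298, a)))
Add(Function('Y')(Function('Q')(-31, -41), -585), Mul(-1, Function('W')(-1352))) = Add(Add(Rational(-9, 4), Mul(-298, Add(14, -41))), Mul(-1, -1352)) = Add(Add(Rational(-9, 4), Mul(-298, -27)), 1352) = Add(Add(Rational(-9, 4), 8046), 1352) = Add(Rational(32175, 4), 1352) = Rational(37583, 4)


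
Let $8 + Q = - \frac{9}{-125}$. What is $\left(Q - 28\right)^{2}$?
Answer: $\frac{20169081}{15625} \approx 1290.8$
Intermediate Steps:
$Q = - \frac{991}{125}$ ($Q = -8 - \frac{9}{-125} = -8 - - \frac{9}{125} = -8 + \frac{9}{125} = - \frac{991}{125} \approx -7.928$)
$\left(Q - 28\right)^{2} = \left(- \frac{991}{125} - 28\right)^{2} = \left(- \frac{4491}{125}\right)^{2} = \frac{20169081}{15625}$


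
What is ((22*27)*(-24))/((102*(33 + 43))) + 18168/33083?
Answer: -13783038/10685809 ≈ -1.2898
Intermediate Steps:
((22*27)*(-24))/((102*(33 + 43))) + 18168/33083 = (594*(-24))/((102*76)) + 18168*(1/33083) = -14256/7752 + 18168/33083 = -14256*1/7752 + 18168/33083 = -594/323 + 18168/33083 = -13783038/10685809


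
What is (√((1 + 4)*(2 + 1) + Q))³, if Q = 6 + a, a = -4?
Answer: 17*√17 ≈ 70.093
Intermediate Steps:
Q = 2 (Q = 6 - 4 = 2)
(√((1 + 4)*(2 + 1) + Q))³ = (√((1 + 4)*(2 + 1) + 2))³ = (√(5*3 + 2))³ = (√(15 + 2))³ = (√17)³ = 17*√17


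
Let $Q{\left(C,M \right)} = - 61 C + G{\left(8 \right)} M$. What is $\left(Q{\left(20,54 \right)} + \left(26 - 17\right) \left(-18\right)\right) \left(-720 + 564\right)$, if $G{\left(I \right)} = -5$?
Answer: $257712$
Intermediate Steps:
$Q{\left(C,M \right)} = - 61 C - 5 M$
$\left(Q{\left(20,54 \right)} + \left(26 - 17\right) \left(-18\right)\right) \left(-720 + 564\right) = \left(\left(\left(-61\right) 20 - 270\right) + \left(26 - 17\right) \left(-18\right)\right) \left(-720 + 564\right) = \left(\left(-1220 - 270\right) + \left(26 - 17\right) \left(-18\right)\right) \left(-156\right) = \left(-1490 + 9 \left(-18\right)\right) \left(-156\right) = \left(-1490 - 162\right) \left(-156\right) = \left(-1652\right) \left(-156\right) = 257712$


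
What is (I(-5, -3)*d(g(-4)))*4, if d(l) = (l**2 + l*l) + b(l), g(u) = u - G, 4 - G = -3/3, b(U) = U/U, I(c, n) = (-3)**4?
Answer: 52812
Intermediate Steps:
I(c, n) = 81
b(U) = 1
G = 5 (G = 4 - (-3)/3 = 4 - 1*(-1) = 4 + 1 = 5)
g(u) = -5 + u (g(u) = u - 1*5 = u - 5 = -5 + u)
d(l) = 1 + 2*l**2 (d(l) = (l**2 + l*l) + 1 = (l**2 + l**2) + 1 = 2*l**2 + 1 = 1 + 2*l**2)
(I(-5, -3)*d(g(-4)))*4 = (81*(1 + 2*(-5 - 4)**2))*4 = (81*(1 + 2*(-9)**2))*4 = (81*(1 + 2*81))*4 = (81*(1 + 162))*4 = (81*163)*4 = 13203*4 = 52812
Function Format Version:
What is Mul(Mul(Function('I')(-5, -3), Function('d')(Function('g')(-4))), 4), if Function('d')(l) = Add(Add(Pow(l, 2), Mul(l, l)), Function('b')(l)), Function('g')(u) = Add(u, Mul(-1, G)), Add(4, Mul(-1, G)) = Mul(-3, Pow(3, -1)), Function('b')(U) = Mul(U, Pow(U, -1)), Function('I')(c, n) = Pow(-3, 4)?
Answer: 52812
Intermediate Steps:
Function('I')(c, n) = 81
Function('b')(U) = 1
G = 5 (G = Add(4, Mul(-1, Mul(-3, Pow(3, -1)))) = Add(4, Mul(-1, Mul(-3, Rational(1, 3)))) = Add(4, Mul(-1, -1)) = Add(4, 1) = 5)
Function('g')(u) = Add(-5, u) (Function('g')(u) = Add(u, Mul(-1, 5)) = Add(u, -5) = Add(-5, u))
Function('d')(l) = Add(1, Mul(2, Pow(l, 2))) (Function('d')(l) = Add(Add(Pow(l, 2), Mul(l, l)), 1) = Add(Add(Pow(l, 2), Pow(l, 2)), 1) = Add(Mul(2, Pow(l, 2)), 1) = Add(1, Mul(2, Pow(l, 2))))
Mul(Mul(Function('I')(-5, -3), Function('d')(Function('g')(-4))), 4) = Mul(Mul(81, Add(1, Mul(2, Pow(Add(-5, -4), 2)))), 4) = Mul(Mul(81, Add(1, Mul(2, Pow(-9, 2)))), 4) = Mul(Mul(81, Add(1, Mul(2, 81))), 4) = Mul(Mul(81, Add(1, 162)), 4) = Mul(Mul(81, 163), 4) = Mul(13203, 4) = 52812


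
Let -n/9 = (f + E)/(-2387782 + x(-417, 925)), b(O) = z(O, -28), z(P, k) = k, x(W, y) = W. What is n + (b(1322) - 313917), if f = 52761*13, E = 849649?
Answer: -749749315177/2388199 ≈ -3.1394e+5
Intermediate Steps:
b(O) = -28
f = 685893
n = 13819878/2388199 (n = -9*(685893 + 849649)/(-2387782 - 417) = -13819878/(-2388199) = -13819878*(-1)/2388199 = -9*(-1535542/2388199) = 13819878/2388199 ≈ 5.7867)
n + (b(1322) - 313917) = 13819878/2388199 + (-28 - 313917) = 13819878/2388199 - 313945 = -749749315177/2388199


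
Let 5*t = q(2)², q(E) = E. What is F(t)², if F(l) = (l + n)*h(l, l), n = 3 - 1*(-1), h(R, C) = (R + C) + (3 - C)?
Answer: 207936/625 ≈ 332.70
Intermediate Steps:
h(R, C) = 3 + R (h(R, C) = (C + R) + (3 - C) = 3 + R)
n = 4 (n = 3 + 1 = 4)
t = ⅘ (t = (⅕)*2² = (⅕)*4 = ⅘ ≈ 0.80000)
F(l) = (3 + l)*(4 + l) (F(l) = (l + 4)*(3 + l) = (4 + l)*(3 + l) = (3 + l)*(4 + l))
F(t)² = ((3 + ⅘)*(4 + ⅘))² = ((19/5)*(24/5))² = (456/25)² = 207936/625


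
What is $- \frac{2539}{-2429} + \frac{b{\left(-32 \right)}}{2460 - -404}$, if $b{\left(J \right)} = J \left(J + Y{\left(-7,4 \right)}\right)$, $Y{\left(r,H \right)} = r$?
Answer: $\frac{643943}{434791} \approx 1.481$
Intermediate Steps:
$b{\left(J \right)} = J \left(-7 + J\right)$ ($b{\left(J \right)} = J \left(J - 7\right) = J \left(-7 + J\right)$)
$- \frac{2539}{-2429} + \frac{b{\left(-32 \right)}}{2460 - -404} = - \frac{2539}{-2429} + \frac{\left(-32\right) \left(-7 - 32\right)}{2460 - -404} = \left(-2539\right) \left(- \frac{1}{2429}\right) + \frac{\left(-32\right) \left(-39\right)}{2460 + 404} = \frac{2539}{2429} + \frac{1248}{2864} = \frac{2539}{2429} + 1248 \cdot \frac{1}{2864} = \frac{2539}{2429} + \frac{78}{179} = \frac{643943}{434791}$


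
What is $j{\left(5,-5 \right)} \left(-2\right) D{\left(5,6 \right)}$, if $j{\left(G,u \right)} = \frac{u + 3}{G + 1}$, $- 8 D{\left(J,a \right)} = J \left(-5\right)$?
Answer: $\frac{25}{12} \approx 2.0833$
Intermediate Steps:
$D{\left(J,a \right)} = \frac{5 J}{8}$ ($D{\left(J,a \right)} = - \frac{J \left(-5\right)}{8} = - \frac{\left(-5\right) J}{8} = \frac{5 J}{8}$)
$j{\left(G,u \right)} = \frac{3 + u}{1 + G}$
$j{\left(5,-5 \right)} \left(-2\right) D{\left(5,6 \right)} = \frac{3 - 5}{1 + 5} \left(-2\right) \frac{5}{8} \cdot 5 = \frac{1}{6} \left(-2\right) \left(-2\right) \frac{25}{8} = \left(- \frac{1}{3}\right) \left(-2\right) \frac{25}{8} = \frac{2}{3} \cdot \frac{25}{8} = \frac{25}{12}$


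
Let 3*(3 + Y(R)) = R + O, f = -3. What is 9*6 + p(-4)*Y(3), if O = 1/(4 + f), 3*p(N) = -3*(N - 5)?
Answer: 39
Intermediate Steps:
p(N) = 5 - N (p(N) = (-3*(N - 5))/3 = (-3*(-5 + N))/3 = (15 - 3*N)/3 = 5 - N)
O = 1 (O = 1/(4 - 3) = 1/1 = 1)
Y(R) = -8/3 + R/3 (Y(R) = -3 + (R + 1)/3 = -3 + (1 + R)/3 = -3 + (⅓ + R/3) = -8/3 + R/3)
9*6 + p(-4)*Y(3) = 9*6 + (5 - 1*(-4))*(-8/3 + (⅓)*3) = 54 + (5 + 4)*(-8/3 + 1) = 54 + 9*(-5/3) = 54 - 15 = 39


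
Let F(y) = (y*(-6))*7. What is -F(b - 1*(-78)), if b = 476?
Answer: 23268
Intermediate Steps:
F(y) = -42*y (F(y) = -6*y*7 = -42*y)
-F(b - 1*(-78)) = -(-42)*(476 - 1*(-78)) = -(-42)*(476 + 78) = -(-42)*554 = -1*(-23268) = 23268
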